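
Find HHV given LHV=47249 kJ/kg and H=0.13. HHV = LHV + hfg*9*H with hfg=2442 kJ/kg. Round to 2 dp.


HHV = LHV + hfg * 9 * H
Water addition = 2442 * 9 * 0.13 = 2857.140 kJ/kg
HHV = 47249 + 2857.140 = 50106.14 kJ/kg


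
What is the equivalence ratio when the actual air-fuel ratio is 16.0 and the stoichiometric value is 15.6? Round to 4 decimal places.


phi = AFR_stoich / AFR_actual
phi = 15.6 / 16.0 = 0.9750


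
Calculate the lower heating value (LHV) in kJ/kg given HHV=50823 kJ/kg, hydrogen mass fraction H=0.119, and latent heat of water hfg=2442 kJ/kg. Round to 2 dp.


LHV = HHV - hfg * 9 * H
Water correction = 2442 * 9 * 0.119 = 2615.382 kJ/kg
LHV = 50823 - 2615.382 = 48207.62 kJ/kg


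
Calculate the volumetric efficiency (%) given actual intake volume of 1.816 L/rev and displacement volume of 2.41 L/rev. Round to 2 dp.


eta_v = (V_actual / V_disp) * 100
Ratio = 1.816 / 2.41 = 0.7535
eta_v = 0.7535 * 100 = 75.35%


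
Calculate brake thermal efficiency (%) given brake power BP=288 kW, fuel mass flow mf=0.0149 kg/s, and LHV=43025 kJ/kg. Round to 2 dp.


eta_BTE = (BP / (mf * LHV)) * 100
Denominator = 0.0149 * 43025 = 641.0725 kW
eta_BTE = (288 / 641.0725) * 100 = 44.92%


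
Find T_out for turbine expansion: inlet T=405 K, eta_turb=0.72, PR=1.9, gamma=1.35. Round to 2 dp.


T_out = T_in * (1 - eta * (1 - PR^(-(gamma-1)/gamma)))
Exponent = -(1.35-1)/1.35 = -0.25925926
PR^exp = 1.9^(-0.25925926) = 0.84670193
Factor = 1 - 0.72*(1 - 0.84670193) = 0.88962539
T_out = 405 * 0.88962539 = 360.30 K


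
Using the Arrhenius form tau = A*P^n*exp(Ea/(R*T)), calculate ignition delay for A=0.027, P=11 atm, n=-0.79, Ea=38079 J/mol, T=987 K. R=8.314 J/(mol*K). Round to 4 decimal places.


tau = A * P^n * exp(Ea/(R*T))
P^n = 11^(-0.79) = 0.15041799
Ea/(R*T) = 38079/(8.314*987) = 4.640431
exp(Ea/(R*T)) = 103.589032
tau = 0.027 * 0.15041799 * 103.589032 = 0.4207 ms


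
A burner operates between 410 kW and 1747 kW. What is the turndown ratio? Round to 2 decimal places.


TDR = Q_max / Q_min
TDR = 1747 / 410 = 4.26


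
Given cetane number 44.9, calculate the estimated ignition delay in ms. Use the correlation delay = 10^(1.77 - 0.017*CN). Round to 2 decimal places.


delay = 10^(1.77 - 0.017*CN)
Exponent = 1.77 - 0.017*44.9 = 1.0067
delay = 10^1.0067 = 10.16 ms


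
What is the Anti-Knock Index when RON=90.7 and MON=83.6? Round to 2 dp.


AKI = (RON + MON) / 2
AKI = (90.7 + 83.6) / 2
AKI = 174.3 / 2 = 87.15


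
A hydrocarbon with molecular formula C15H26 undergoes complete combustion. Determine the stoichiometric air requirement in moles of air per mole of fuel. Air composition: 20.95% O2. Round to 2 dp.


Balanced combustion: C15H26 + 21.5 O2 -> 15 CO2 + 13 H2O
O2 needed = C + H/4 = 15 + 26/4 = 21.50 moles
Air moles = O2 / 0.2095 = 21.50 / 0.2095 = 102.63 moles air


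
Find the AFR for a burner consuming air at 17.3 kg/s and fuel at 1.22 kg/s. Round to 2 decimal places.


AFR = m_air / m_fuel
AFR = 17.3 / 1.22 = 14.18


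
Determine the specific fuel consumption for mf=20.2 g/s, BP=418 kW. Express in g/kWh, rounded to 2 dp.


SFC = (mf / BP) * 3600
Rate = 20.2 / 418 = 0.048325 g/(s*kW)
SFC = 0.048325 * 3600 = 173.97 g/kWh


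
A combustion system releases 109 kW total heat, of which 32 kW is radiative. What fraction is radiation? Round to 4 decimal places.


f_rad = Q_rad / Q_total
f_rad = 32 / 109 = 0.2936


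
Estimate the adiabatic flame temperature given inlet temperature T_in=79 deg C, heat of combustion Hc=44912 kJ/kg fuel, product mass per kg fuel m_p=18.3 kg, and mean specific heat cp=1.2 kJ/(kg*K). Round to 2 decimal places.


T_ad = T_in + Hc / (m_p * cp)
Denominator = 18.3 * 1.2 = 21.9600
Temperature rise = 44912 / 21.9600 = 2045.17 K
T_ad = 79 + 2045.17 = 2124.17 deg C


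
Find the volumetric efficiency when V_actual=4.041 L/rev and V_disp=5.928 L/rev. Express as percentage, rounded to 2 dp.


eta_v = (V_actual / V_disp) * 100
Ratio = 4.041 / 5.928 = 0.6817
eta_v = 0.6817 * 100 = 68.17%


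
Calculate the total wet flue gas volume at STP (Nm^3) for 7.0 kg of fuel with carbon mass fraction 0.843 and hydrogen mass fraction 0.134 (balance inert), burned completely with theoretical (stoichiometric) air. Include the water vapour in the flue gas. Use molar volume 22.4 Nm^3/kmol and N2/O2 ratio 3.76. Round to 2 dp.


Per kg fuel: CO2 = (C/12 kmol)*22.4 = (0.843/12)*22.4 = 1.57360 Nm^3
Per kg fuel: H2O = (H/2 kmol)*22.4 = (0.134/2)*22.4 = 1.50080 Nm^3
O2 needed per kg fuel = C/12 + H/4 = 0.843/12 + 0.134/4 = 0.10375000 kmol
Per kg fuel: N2 = O2*3.76*22.4 = 0.10375000*3.76*22.4 = 8.73824 Nm^3
Total per kg = 1.57360 + 1.50080 + 8.73824 = 11.81264 Nm^3
Total = 11.81264 * 7.0 = 82.69 Nm^3


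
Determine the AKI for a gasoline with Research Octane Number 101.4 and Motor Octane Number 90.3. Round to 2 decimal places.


AKI = (RON + MON) / 2
AKI = (101.4 + 90.3) / 2
AKI = 191.7 / 2 = 95.85


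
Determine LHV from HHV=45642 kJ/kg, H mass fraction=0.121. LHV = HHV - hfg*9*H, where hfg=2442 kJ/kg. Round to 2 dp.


LHV = HHV - hfg * 9 * H
Water correction = 2442 * 9 * 0.121 = 2659.338 kJ/kg
LHV = 45642 - 2659.338 = 42982.66 kJ/kg


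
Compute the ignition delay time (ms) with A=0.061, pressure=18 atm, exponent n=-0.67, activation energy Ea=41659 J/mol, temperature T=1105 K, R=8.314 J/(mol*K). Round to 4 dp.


tau = A * P^n * exp(Ea/(R*T))
P^n = 18^(-0.67) = 0.14420072
Ea/(R*T) = 41659/(8.314*1105) = 4.534575
exp(Ea/(R*T)) = 93.183858
tau = 0.061 * 0.14420072 * 93.183858 = 0.8197 ms


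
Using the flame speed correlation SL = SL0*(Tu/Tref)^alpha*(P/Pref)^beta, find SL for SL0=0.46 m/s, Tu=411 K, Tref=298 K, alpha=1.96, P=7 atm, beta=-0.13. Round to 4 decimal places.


SL = SL0 * (Tu/Tref)^alpha * (P/Pref)^beta
T ratio = 411/298 = 1.37919463
(T ratio)^alpha = 1.37919463^1.96 = 1.877872
(P/Pref)^beta = 7^(-0.13) = 0.776492
SL = 0.46 * 1.877872 * 0.776492 = 0.6708 m/s


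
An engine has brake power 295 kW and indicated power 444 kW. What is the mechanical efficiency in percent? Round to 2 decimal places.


eta_mech = (BP / IP) * 100
Ratio = 295 / 444 = 0.6644
eta_mech = 0.6644 * 100 = 66.44%


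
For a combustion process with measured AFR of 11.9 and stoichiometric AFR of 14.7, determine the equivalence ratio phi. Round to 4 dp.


phi = AFR_stoich / AFR_actual
phi = 14.7 / 11.9 = 1.2353


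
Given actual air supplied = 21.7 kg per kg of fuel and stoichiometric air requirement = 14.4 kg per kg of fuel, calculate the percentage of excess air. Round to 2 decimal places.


Excess air = actual - stoichiometric = 21.7 - 14.4 = 7.30 kg/kg fuel
Excess air % = (excess / stoich) * 100 = (7.30 / 14.4) * 100 = 50.69%


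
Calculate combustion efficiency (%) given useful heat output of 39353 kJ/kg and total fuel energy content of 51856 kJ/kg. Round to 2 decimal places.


Efficiency = (Q_useful / Q_fuel) * 100
Efficiency = (39353 / 51856) * 100
Efficiency = 0.7589 * 100 = 75.89%


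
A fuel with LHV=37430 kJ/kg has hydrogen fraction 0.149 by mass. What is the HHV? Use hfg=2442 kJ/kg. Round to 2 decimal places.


HHV = LHV + hfg * 9 * H
Water addition = 2442 * 9 * 0.149 = 3274.722 kJ/kg
HHV = 37430 + 3274.722 = 40704.72 kJ/kg


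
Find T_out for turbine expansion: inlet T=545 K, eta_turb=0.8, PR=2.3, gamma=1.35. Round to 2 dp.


T_out = T_in * (1 - eta * (1 - PR^(-(gamma-1)/gamma)))
Exponent = -(1.35-1)/1.35 = -0.25925926
PR^exp = 2.3^(-0.25925926) = 0.80578413
Factor = 1 - 0.8*(1 - 0.80578413) = 0.84462730
T_out = 545 * 0.84462730 = 460.32 K


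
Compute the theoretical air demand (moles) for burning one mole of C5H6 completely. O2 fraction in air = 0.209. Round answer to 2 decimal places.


Balanced combustion: C5H6 + 6.5 O2 -> 5 CO2 + 3 H2O
O2 needed = C + H/4 = 5 + 6/4 = 6.50 moles
Air moles = O2 / 0.209 = 6.50 / 0.209 = 31.10 moles air


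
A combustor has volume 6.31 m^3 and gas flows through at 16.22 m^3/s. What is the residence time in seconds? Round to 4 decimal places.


tau = V / Q_flow
tau = 6.31 / 16.22 = 0.3890 s


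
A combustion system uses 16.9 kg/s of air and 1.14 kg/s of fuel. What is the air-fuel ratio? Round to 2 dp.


AFR = m_air / m_fuel
AFR = 16.9 / 1.14 = 14.82


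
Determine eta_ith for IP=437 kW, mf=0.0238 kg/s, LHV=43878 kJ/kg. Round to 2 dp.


eta_ith = (IP / (mf * LHV)) * 100
Denominator = 0.0238 * 43878 = 1044.2964 kW
eta_ith = (437 / 1044.2964) * 100 = 41.85%


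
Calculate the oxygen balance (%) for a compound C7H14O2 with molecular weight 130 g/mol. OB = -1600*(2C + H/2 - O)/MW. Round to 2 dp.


OB = -1600 * (2C + H/2 - O) / MW
Inner = 2*7 + 14/2 - 2 = 19.00
OB = -1600 * 19.00 / 130 = -233.85%


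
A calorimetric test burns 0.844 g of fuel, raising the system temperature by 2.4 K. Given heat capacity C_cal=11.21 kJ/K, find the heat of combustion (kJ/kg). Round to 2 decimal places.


Hc = C_cal * delta_T / m_fuel
Q_released = 11.21 * 2.4 = 26.9040 kJ
m_fuel = 0.844 g = 0.844/1000 kg = 0.000844 kg
Hc = 26.9040 / 0.000844 = 31876.78 kJ/kg


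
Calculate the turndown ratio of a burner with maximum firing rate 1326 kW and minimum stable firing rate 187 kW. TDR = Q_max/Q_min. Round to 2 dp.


TDR = Q_max / Q_min
TDR = 1326 / 187 = 7.09


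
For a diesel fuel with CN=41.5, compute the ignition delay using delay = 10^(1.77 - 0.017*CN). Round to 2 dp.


delay = 10^(1.77 - 0.017*CN)
Exponent = 1.77 - 0.017*41.5 = 1.0645
delay = 10^1.0645 = 11.60 ms


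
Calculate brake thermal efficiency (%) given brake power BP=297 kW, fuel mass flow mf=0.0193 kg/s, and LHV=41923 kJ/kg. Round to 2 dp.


eta_BTE = (BP / (mf * LHV)) * 100
Denominator = 0.0193 * 41923 = 809.1139 kW
eta_BTE = (297 / 809.1139) * 100 = 36.71%


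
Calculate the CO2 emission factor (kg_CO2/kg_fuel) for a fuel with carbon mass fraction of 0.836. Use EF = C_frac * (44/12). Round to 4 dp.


EF = C_frac * (M_CO2 / M_C)
EF = 0.836 * (44/12)
EF = 0.836 * 3.666667 = 3.0653 kg_CO2/kg_fuel


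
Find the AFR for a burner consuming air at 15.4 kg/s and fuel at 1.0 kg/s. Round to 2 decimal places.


AFR = m_air / m_fuel
AFR = 15.4 / 1.0 = 15.40


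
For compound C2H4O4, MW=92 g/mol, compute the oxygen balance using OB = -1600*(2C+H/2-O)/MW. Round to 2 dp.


OB = -1600 * (2C + H/2 - O) / MW
Inner = 2*2 + 4/2 - 4 = 2.00
OB = -1600 * 2.00 / 92 = -34.78%


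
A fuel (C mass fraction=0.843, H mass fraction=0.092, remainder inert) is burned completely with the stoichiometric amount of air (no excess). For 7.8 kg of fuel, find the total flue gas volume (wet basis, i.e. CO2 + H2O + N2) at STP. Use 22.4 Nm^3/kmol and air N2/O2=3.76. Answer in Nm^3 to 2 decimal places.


Per kg fuel: CO2 = (C/12 kmol)*22.4 = (0.843/12)*22.4 = 1.57360 Nm^3
Per kg fuel: H2O = (H/2 kmol)*22.4 = (0.092/2)*22.4 = 1.03040 Nm^3
O2 needed per kg fuel = C/12 + H/4 = 0.843/12 + 0.092/4 = 0.09325000 kmol
Per kg fuel: N2 = O2*3.76*22.4 = 0.09325000*3.76*22.4 = 7.85389 Nm^3
Total per kg = 1.57360 + 1.03040 + 7.85389 = 10.45789 Nm^3
Total = 10.45789 * 7.8 = 81.57 Nm^3


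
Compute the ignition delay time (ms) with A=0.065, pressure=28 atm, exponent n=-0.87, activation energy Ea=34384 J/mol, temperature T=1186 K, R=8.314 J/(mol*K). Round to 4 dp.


tau = A * P^n * exp(Ea/(R*T))
P^n = 28^(-0.87) = 0.05507728
Ea/(R*T) = 34384/(8.314*1186) = 3.487078
exp(Ea/(R*T)) = 32.690294
tau = 0.065 * 0.05507728 * 32.690294 = 0.1170 ms


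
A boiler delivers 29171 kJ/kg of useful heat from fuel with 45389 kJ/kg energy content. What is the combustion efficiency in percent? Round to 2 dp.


Efficiency = (Q_useful / Q_fuel) * 100
Efficiency = (29171 / 45389) * 100
Efficiency = 0.6427 * 100 = 64.27%


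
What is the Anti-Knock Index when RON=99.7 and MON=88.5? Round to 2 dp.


AKI = (RON + MON) / 2
AKI = (99.7 + 88.5) / 2
AKI = 188.2 / 2 = 94.10


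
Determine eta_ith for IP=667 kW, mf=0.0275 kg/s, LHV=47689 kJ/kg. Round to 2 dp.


eta_ith = (IP / (mf * LHV)) * 100
Denominator = 0.0275 * 47689 = 1311.4475 kW
eta_ith = (667 / 1311.4475) * 100 = 50.86%


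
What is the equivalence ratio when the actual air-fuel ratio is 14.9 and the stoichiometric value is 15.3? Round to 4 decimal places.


phi = AFR_stoich / AFR_actual
phi = 15.3 / 14.9 = 1.0268


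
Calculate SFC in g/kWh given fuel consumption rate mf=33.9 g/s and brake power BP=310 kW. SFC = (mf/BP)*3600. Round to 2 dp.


SFC = (mf / BP) * 3600
Rate = 33.9 / 310 = 0.109355 g/(s*kW)
SFC = 0.109355 * 3600 = 393.68 g/kWh


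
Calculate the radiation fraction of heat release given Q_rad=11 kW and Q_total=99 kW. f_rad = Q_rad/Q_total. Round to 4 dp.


f_rad = Q_rad / Q_total
f_rad = 11 / 99 = 0.1111


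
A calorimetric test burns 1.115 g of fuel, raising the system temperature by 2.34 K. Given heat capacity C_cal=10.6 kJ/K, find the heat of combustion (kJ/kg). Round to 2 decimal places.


Hc = C_cal * delta_T / m_fuel
Q_released = 10.6 * 2.34 = 24.8040 kJ
m_fuel = 1.115 g = 1.115/1000 kg = 0.001115 kg
Hc = 24.8040 / 0.001115 = 22245.74 kJ/kg


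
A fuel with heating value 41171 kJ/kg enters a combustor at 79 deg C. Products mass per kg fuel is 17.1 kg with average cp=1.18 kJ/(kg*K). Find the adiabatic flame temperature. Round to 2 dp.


T_ad = T_in + Hc / (m_p * cp)
Denominator = 17.1 * 1.18 = 20.1780
Temperature rise = 41171 / 20.1780 = 2040.39 K
T_ad = 79 + 2040.39 = 2119.39 deg C


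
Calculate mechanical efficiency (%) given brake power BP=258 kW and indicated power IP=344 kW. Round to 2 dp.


eta_mech = (BP / IP) * 100
Ratio = 258 / 344 = 0.7500
eta_mech = 0.7500 * 100 = 75.00%


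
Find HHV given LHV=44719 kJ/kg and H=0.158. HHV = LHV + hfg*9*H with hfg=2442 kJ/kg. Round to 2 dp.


HHV = LHV + hfg * 9 * H
Water addition = 2442 * 9 * 0.158 = 3472.524 kJ/kg
HHV = 44719 + 3472.524 = 48191.52 kJ/kg


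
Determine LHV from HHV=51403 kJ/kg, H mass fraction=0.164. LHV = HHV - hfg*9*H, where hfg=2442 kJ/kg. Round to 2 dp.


LHV = HHV - hfg * 9 * H
Water correction = 2442 * 9 * 0.164 = 3604.392 kJ/kg
LHV = 51403 - 3604.392 = 47798.61 kJ/kg


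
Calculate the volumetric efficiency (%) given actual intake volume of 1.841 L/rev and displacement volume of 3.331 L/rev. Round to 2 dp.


eta_v = (V_actual / V_disp) * 100
Ratio = 1.841 / 3.331 = 0.5527
eta_v = 0.5527 * 100 = 55.27%


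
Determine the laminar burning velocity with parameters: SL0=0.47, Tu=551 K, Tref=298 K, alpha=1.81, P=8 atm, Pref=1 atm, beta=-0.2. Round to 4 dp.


SL = SL0 * (Tu/Tref)^alpha * (P/Pref)^beta
T ratio = 551/298 = 1.84899329
(T ratio)^alpha = 1.84899329^1.81 = 3.041956
(P/Pref)^beta = 8^(-0.2) = 0.659754
SL = 0.47 * 3.041956 * 0.659754 = 0.9433 m/s


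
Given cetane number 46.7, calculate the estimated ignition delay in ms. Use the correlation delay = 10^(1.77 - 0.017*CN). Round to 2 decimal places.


delay = 10^(1.77 - 0.017*CN)
Exponent = 1.77 - 0.017*46.7 = 0.9761
delay = 10^0.9761 = 9.46 ms


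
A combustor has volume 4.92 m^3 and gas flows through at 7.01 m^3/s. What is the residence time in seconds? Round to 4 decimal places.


tau = V / Q_flow
tau = 4.92 / 7.01 = 0.7019 s


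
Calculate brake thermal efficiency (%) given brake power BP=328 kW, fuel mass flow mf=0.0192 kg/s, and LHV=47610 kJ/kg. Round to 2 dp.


eta_BTE = (BP / (mf * LHV)) * 100
Denominator = 0.0192 * 47610 = 914.1120 kW
eta_BTE = (328 / 914.1120) * 100 = 35.88%


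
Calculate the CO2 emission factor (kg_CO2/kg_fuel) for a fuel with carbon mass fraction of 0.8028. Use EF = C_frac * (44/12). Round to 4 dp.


EF = C_frac * (M_CO2 / M_C)
EF = 0.8028 * (44/12)
EF = 0.8028 * 3.666667 = 2.9436 kg_CO2/kg_fuel


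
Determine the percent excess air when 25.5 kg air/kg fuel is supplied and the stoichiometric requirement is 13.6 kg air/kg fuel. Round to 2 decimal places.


Excess air = actual - stoichiometric = 25.5 - 13.6 = 11.90 kg/kg fuel
Excess air % = (excess / stoich) * 100 = (11.90 / 13.6) * 100 = 87.50%


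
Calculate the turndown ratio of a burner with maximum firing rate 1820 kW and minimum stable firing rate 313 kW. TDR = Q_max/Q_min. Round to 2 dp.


TDR = Q_max / Q_min
TDR = 1820 / 313 = 5.81


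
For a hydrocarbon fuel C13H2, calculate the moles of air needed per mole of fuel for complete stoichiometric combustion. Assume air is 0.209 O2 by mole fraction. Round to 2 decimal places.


Balanced combustion: C13H2 + 13.5 O2 -> 13 CO2 + 1 H2O
O2 needed = C + H/4 = 13 + 2/4 = 13.50 moles
Air moles = O2 / 0.209 = 13.50 / 0.209 = 64.59 moles air


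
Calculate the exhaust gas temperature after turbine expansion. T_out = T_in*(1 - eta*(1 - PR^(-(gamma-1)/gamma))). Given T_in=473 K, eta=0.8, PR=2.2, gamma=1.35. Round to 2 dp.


T_out = T_in * (1 - eta * (1 - PR^(-(gamma-1)/gamma)))
Exponent = -(1.35-1)/1.35 = -0.25925926
PR^exp = 2.2^(-0.25925926) = 0.81512413
Factor = 1 - 0.8*(1 - 0.81512413) = 0.85209930
T_out = 473 * 0.85209930 = 403.04 K


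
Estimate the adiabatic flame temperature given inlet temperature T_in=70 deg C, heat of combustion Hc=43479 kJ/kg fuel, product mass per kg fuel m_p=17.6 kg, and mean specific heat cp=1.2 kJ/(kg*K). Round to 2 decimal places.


T_ad = T_in + Hc / (m_p * cp)
Denominator = 17.6 * 1.2 = 21.1200
Temperature rise = 43479 / 21.1200 = 2058.66 K
T_ad = 70 + 2058.66 = 2128.66 deg C


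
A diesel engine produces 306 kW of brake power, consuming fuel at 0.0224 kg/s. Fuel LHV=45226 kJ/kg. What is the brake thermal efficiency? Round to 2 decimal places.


eta_BTE = (BP / (mf * LHV)) * 100
Denominator = 0.0224 * 45226 = 1013.0624 kW
eta_BTE = (306 / 1013.0624) * 100 = 30.21%


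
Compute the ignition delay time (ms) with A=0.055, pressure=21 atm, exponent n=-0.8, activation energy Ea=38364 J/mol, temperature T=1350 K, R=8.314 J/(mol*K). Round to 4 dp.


tau = A * P^n * exp(Ea/(R*T))
P^n = 21^(-0.8) = 0.08754363
Ea/(R*T) = 38364/(8.314*1350) = 3.418063
exp(Ea/(R*T)) = 30.510267
tau = 0.055 * 0.08754363 * 30.510267 = 0.1469 ms


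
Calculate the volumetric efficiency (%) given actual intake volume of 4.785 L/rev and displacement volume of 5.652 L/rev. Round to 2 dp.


eta_v = (V_actual / V_disp) * 100
Ratio = 4.785 / 5.652 = 0.8466
eta_v = 0.8466 * 100 = 84.66%


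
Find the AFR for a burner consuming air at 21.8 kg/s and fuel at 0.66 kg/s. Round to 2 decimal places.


AFR = m_air / m_fuel
AFR = 21.8 / 0.66 = 33.03


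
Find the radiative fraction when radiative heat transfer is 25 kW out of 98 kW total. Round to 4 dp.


f_rad = Q_rad / Q_total
f_rad = 25 / 98 = 0.2551


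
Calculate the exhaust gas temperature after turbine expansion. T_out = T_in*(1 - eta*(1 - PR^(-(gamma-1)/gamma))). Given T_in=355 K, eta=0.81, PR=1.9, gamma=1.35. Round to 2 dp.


T_out = T_in * (1 - eta * (1 - PR^(-(gamma-1)/gamma)))
Exponent = -(1.35-1)/1.35 = -0.25925926
PR^exp = 1.9^(-0.25925926) = 0.84670193
Factor = 1 - 0.81*(1 - 0.84670193) = 0.87582856
T_out = 355 * 0.87582856 = 310.92 K


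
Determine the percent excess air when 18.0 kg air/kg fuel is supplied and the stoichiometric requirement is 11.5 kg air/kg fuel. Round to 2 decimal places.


Excess air = actual - stoichiometric = 18.0 - 11.5 = 6.50 kg/kg fuel
Excess air % = (excess / stoich) * 100 = (6.50 / 11.5) * 100 = 56.52%


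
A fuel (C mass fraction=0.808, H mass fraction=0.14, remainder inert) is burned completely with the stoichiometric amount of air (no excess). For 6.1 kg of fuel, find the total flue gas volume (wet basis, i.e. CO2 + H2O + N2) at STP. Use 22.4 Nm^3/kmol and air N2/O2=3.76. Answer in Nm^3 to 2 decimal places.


Per kg fuel: CO2 = (C/12 kmol)*22.4 = (0.808/12)*22.4 = 1.50827 Nm^3
Per kg fuel: H2O = (H/2 kmol)*22.4 = (0.14/2)*22.4 = 1.56800 Nm^3
O2 needed per kg fuel = C/12 + H/4 = 0.808/12 + 0.14/4 = 0.10233333 kmol
Per kg fuel: N2 = O2*3.76*22.4 = 0.10233333*3.76*22.4 = 8.61892 Nm^3
Total per kg = 1.50827 + 1.56800 + 8.61892 = 11.69519 Nm^3
Total = 11.69519 * 6.1 = 71.34 Nm^3


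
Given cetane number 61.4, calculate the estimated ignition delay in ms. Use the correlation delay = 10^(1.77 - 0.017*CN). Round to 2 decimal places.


delay = 10^(1.77 - 0.017*CN)
Exponent = 1.77 - 0.017*61.4 = 0.7262
delay = 10^0.7262 = 5.32 ms


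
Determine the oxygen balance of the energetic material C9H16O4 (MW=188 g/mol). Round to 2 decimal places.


OB = -1600 * (2C + H/2 - O) / MW
Inner = 2*9 + 16/2 - 4 = 22.00
OB = -1600 * 22.00 / 188 = -187.23%


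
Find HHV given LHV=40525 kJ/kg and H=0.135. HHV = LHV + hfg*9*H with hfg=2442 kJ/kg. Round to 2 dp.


HHV = LHV + hfg * 9 * H
Water addition = 2442 * 9 * 0.135 = 2967.030 kJ/kg
HHV = 40525 + 2967.030 = 43492.03 kJ/kg


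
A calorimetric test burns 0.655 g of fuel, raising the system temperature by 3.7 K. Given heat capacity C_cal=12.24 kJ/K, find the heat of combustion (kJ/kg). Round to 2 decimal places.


Hc = C_cal * delta_T / m_fuel
Q_released = 12.24 * 3.7 = 45.2880 kJ
m_fuel = 0.655 g = 0.655/1000 kg = 0.000655 kg
Hc = 45.2880 / 0.000655 = 69141.98 kJ/kg


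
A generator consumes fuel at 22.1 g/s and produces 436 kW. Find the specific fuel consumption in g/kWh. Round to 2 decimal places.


SFC = (mf / BP) * 3600
Rate = 22.1 / 436 = 0.050688 g/(s*kW)
SFC = 0.050688 * 3600 = 182.48 g/kWh


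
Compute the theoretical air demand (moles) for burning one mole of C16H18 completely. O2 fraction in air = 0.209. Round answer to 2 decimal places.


Balanced combustion: C16H18 + 20.5 O2 -> 16 CO2 + 9 H2O
O2 needed = C + H/4 = 16 + 18/4 = 20.50 moles
Air moles = O2 / 0.209 = 20.50 / 0.209 = 98.09 moles air


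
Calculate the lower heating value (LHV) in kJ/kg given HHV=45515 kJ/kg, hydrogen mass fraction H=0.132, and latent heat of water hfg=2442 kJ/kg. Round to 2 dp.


LHV = HHV - hfg * 9 * H
Water correction = 2442 * 9 * 0.132 = 2901.096 kJ/kg
LHV = 45515 - 2901.096 = 42613.90 kJ/kg


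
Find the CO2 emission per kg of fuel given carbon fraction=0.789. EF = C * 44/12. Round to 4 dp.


EF = C_frac * (M_CO2 / M_C)
EF = 0.789 * (44/12)
EF = 0.789 * 3.666667 = 2.8930 kg_CO2/kg_fuel


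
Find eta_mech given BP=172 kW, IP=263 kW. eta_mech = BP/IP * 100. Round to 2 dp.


eta_mech = (BP / IP) * 100
Ratio = 172 / 263 = 0.6540
eta_mech = 0.6540 * 100 = 65.40%


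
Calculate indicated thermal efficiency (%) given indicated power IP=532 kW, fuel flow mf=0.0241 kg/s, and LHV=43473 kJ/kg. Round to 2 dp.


eta_ith = (IP / (mf * LHV)) * 100
Denominator = 0.0241 * 43473 = 1047.6993 kW
eta_ith = (532 / 1047.6993) * 100 = 50.78%


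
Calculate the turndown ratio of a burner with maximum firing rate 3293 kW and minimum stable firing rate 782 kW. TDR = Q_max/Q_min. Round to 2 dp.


TDR = Q_max / Q_min
TDR = 3293 / 782 = 4.21


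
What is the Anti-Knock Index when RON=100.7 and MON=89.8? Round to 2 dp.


AKI = (RON + MON) / 2
AKI = (100.7 + 89.8) / 2
AKI = 190.5 / 2 = 95.25


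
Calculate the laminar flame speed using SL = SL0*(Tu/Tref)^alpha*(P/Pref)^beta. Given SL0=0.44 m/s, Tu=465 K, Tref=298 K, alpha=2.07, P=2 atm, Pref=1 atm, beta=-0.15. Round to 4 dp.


SL = SL0 * (Tu/Tref)^alpha * (P/Pref)^beta
T ratio = 465/298 = 1.56040268
(T ratio)^alpha = 1.56040268^2.07 = 2.511886
(P/Pref)^beta = 2^(-0.15) = 0.901250
SL = 0.44 * 2.511886 * 0.901250 = 0.9961 m/s


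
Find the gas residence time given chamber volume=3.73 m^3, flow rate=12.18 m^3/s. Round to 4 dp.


tau = V / Q_flow
tau = 3.73 / 12.18 = 0.3062 s


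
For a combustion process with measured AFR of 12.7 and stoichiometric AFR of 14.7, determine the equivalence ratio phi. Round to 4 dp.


phi = AFR_stoich / AFR_actual
phi = 14.7 / 12.7 = 1.1575


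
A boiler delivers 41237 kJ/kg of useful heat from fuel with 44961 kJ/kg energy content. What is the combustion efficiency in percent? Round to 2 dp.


Efficiency = (Q_useful / Q_fuel) * 100
Efficiency = (41237 / 44961) * 100
Efficiency = 0.9172 * 100 = 91.72%


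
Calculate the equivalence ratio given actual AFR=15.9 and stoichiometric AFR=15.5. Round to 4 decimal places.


phi = AFR_stoich / AFR_actual
phi = 15.5 / 15.9 = 0.9748


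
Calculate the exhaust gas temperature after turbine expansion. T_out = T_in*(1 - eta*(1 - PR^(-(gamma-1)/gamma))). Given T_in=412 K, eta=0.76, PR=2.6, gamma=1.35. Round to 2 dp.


T_out = T_in * (1 - eta * (1 - PR^(-(gamma-1)/gamma)))
Exponent = -(1.35-1)/1.35 = -0.25925926
PR^exp = 2.6^(-0.25925926) = 0.78057442
Factor = 1 - 0.76*(1 - 0.78057442) = 0.83323656
T_out = 412 * 0.83323656 = 343.29 K


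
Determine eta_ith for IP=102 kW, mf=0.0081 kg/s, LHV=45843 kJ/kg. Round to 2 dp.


eta_ith = (IP / (mf * LHV)) * 100
Denominator = 0.0081 * 45843 = 371.3283 kW
eta_ith = (102 / 371.3283) * 100 = 27.47%


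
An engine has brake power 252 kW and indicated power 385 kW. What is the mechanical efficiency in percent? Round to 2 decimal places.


eta_mech = (BP / IP) * 100
Ratio = 252 / 385 = 0.6545
eta_mech = 0.6545 * 100 = 65.45%


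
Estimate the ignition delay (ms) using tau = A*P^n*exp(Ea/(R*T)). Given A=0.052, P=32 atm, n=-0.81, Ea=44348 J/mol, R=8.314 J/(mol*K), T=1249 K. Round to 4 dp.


tau = A * P^n * exp(Ea/(R*T))
P^n = 32^(-0.81) = 0.06037102
Ea/(R*T) = 44348/(8.314*1249) = 4.270725
exp(Ea/(R*T)) = 71.573489
tau = 0.052 * 0.06037102 * 71.573489 = 0.2247 ms


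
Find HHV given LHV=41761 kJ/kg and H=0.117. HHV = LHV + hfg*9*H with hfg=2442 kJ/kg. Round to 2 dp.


HHV = LHV + hfg * 9 * H
Water addition = 2442 * 9 * 0.117 = 2571.426 kJ/kg
HHV = 41761 + 2571.426 = 44332.43 kJ/kg


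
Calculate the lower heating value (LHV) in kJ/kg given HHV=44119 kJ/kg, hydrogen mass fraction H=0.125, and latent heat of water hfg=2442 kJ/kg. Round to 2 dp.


LHV = HHV - hfg * 9 * H
Water correction = 2442 * 9 * 0.125 = 2747.250 kJ/kg
LHV = 44119 - 2747.250 = 41371.75 kJ/kg


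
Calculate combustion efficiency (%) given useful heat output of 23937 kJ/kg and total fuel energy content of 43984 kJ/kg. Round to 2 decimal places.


Efficiency = (Q_useful / Q_fuel) * 100
Efficiency = (23937 / 43984) * 100
Efficiency = 0.5442 * 100 = 54.42%


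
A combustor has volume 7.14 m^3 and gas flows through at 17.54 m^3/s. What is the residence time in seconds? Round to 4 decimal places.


tau = V / Q_flow
tau = 7.14 / 17.54 = 0.4071 s


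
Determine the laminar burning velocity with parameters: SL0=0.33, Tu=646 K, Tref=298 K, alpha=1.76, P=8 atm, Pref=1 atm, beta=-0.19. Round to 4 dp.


SL = SL0 * (Tu/Tref)^alpha * (P/Pref)^beta
T ratio = 646/298 = 2.16778523
(T ratio)^alpha = 2.16778523^1.76 = 3.902911
(P/Pref)^beta = 8^(-0.19) = 0.673617
SL = 0.33 * 3.902911 * 0.673617 = 0.8676 m/s


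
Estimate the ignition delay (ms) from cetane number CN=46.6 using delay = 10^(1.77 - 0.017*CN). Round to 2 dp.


delay = 10^(1.77 - 0.017*CN)
Exponent = 1.77 - 0.017*46.6 = 0.9778
delay = 10^0.9778 = 9.50 ms


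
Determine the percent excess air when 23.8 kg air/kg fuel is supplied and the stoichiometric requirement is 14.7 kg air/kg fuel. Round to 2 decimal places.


Excess air = actual - stoichiometric = 23.8 - 14.7 = 9.10 kg/kg fuel
Excess air % = (excess / stoich) * 100 = (9.10 / 14.7) * 100 = 61.90%


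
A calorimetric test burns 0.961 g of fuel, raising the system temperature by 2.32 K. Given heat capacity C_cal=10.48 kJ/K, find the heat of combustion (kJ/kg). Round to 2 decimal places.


Hc = C_cal * delta_T / m_fuel
Q_released = 10.48 * 2.32 = 24.3136 kJ
m_fuel = 0.961 g = 0.961/1000 kg = 0.000961 kg
Hc = 24.3136 / 0.000961 = 25300.31 kJ/kg


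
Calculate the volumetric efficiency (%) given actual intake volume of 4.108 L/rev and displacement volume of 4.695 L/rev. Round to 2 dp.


eta_v = (V_actual / V_disp) * 100
Ratio = 4.108 / 4.695 = 0.8750
eta_v = 0.8750 * 100 = 87.50%


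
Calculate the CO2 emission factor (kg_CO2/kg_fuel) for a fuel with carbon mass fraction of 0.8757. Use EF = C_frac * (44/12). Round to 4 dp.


EF = C_frac * (M_CO2 / M_C)
EF = 0.8757 * (44/12)
EF = 0.8757 * 3.666667 = 3.2109 kg_CO2/kg_fuel


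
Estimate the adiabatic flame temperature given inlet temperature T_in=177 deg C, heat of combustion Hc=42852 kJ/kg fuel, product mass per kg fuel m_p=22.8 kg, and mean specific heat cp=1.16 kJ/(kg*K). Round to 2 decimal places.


T_ad = T_in + Hc / (m_p * cp)
Denominator = 22.8 * 1.16 = 26.4480
Temperature rise = 42852 / 26.4480 = 1620.24 K
T_ad = 177 + 1620.24 = 1797.24 deg C


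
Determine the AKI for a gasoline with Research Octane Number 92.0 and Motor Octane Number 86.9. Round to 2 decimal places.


AKI = (RON + MON) / 2
AKI = (92.0 + 86.9) / 2
AKI = 178.9 / 2 = 89.45


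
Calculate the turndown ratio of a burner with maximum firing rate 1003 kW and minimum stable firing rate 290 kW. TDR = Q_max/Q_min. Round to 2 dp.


TDR = Q_max / Q_min
TDR = 1003 / 290 = 3.46


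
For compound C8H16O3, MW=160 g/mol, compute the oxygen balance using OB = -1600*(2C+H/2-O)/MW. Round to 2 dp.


OB = -1600 * (2C + H/2 - O) / MW
Inner = 2*8 + 16/2 - 3 = 21.00
OB = -1600 * 21.00 / 160 = -210.00%


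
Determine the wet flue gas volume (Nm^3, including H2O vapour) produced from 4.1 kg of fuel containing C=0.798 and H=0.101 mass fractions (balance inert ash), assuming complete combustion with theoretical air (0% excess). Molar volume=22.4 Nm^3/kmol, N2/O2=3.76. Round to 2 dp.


Per kg fuel: CO2 = (C/12 kmol)*22.4 = (0.798/12)*22.4 = 1.48960 Nm^3
Per kg fuel: H2O = (H/2 kmol)*22.4 = (0.101/2)*22.4 = 1.13120 Nm^3
O2 needed per kg fuel = C/12 + H/4 = 0.798/12 + 0.101/4 = 0.09175000 kmol
Per kg fuel: N2 = O2*3.76*22.4 = 0.09175000*3.76*22.4 = 7.72755 Nm^3
Total per kg = 1.48960 + 1.13120 + 7.72755 = 10.34835 Nm^3
Total = 10.34835 * 4.1 = 42.43 Nm^3


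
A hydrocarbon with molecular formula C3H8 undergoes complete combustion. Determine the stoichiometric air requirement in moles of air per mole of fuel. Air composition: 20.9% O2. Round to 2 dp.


Balanced combustion: C3H8 + 5 O2 -> 3 CO2 + 4 H2O
O2 needed = C + H/4 = 3 + 8/4 = 5.00 moles
Air moles = O2 / 0.209 = 5.00 / 0.209 = 23.92 moles air


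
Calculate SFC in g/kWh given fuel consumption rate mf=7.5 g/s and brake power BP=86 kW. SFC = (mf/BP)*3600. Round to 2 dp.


SFC = (mf / BP) * 3600
Rate = 7.5 / 86 = 0.087209 g/(s*kW)
SFC = 0.087209 * 3600 = 313.95 g/kWh


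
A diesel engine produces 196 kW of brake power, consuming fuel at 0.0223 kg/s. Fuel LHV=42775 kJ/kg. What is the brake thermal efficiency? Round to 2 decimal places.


eta_BTE = (BP / (mf * LHV)) * 100
Denominator = 0.0223 * 42775 = 953.8825 kW
eta_BTE = (196 / 953.8825) * 100 = 20.55%


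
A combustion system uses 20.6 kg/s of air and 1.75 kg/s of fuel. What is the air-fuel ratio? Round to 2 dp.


AFR = m_air / m_fuel
AFR = 20.6 / 1.75 = 11.77


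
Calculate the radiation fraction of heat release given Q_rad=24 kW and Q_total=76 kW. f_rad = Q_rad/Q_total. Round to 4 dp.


f_rad = Q_rad / Q_total
f_rad = 24 / 76 = 0.3158


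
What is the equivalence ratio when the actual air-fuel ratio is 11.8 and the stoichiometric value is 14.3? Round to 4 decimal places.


phi = AFR_stoich / AFR_actual
phi = 14.3 / 11.8 = 1.2119


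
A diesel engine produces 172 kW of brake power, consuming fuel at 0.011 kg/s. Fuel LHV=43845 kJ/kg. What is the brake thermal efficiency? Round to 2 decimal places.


eta_BTE = (BP / (mf * LHV)) * 100
Denominator = 0.011 * 43845 = 482.2950 kW
eta_BTE = (172 / 482.2950) * 100 = 35.66%


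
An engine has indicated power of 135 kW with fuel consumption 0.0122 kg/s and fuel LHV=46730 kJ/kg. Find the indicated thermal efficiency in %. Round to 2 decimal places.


eta_ith = (IP / (mf * LHV)) * 100
Denominator = 0.0122 * 46730 = 570.1060 kW
eta_ith = (135 / 570.1060) * 100 = 23.68%


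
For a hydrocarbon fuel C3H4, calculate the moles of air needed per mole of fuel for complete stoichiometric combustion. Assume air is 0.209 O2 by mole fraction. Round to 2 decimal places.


Balanced combustion: C3H4 + 4 O2 -> 3 CO2 + 2 H2O
O2 needed = C + H/4 = 3 + 4/4 = 4.00 moles
Air moles = O2 / 0.209 = 4.00 / 0.209 = 19.14 moles air


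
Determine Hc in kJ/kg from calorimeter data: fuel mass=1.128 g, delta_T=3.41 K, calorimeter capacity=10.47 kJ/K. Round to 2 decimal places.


Hc = C_cal * delta_T / m_fuel
Q_released = 10.47 * 3.41 = 35.7027 kJ
m_fuel = 1.128 g = 1.128/1000 kg = 0.001128 kg
Hc = 35.7027 / 0.001128 = 31651.33 kJ/kg


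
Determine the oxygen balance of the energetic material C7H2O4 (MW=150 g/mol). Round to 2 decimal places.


OB = -1600 * (2C + H/2 - O) / MW
Inner = 2*7 + 2/2 - 4 = 11.00
OB = -1600 * 11.00 / 150 = -117.33%


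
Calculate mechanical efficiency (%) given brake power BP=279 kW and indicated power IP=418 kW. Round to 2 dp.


eta_mech = (BP / IP) * 100
Ratio = 279 / 418 = 0.6675
eta_mech = 0.6675 * 100 = 66.75%


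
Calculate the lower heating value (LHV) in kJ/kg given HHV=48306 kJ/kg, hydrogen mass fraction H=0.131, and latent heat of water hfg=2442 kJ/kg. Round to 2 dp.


LHV = HHV - hfg * 9 * H
Water correction = 2442 * 9 * 0.131 = 2879.118 kJ/kg
LHV = 48306 - 2879.118 = 45426.88 kJ/kg


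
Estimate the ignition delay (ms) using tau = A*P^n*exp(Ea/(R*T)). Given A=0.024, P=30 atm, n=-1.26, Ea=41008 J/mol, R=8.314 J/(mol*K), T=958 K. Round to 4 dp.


tau = A * P^n * exp(Ea/(R*T))
P^n = 30^(-1.26) = 0.01376662
Ea/(R*T) = 41008/(8.314*958) = 5.148646
exp(Ea/(R*T)) = 172.198231
tau = 0.024 * 0.01376662 * 172.198231 = 0.0569 ms


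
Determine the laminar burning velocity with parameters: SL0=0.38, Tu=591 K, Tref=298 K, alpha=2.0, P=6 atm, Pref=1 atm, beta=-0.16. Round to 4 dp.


SL = SL0 * (Tu/Tref)^alpha * (P/Pref)^beta
T ratio = 591/298 = 1.98322148
(T ratio)^alpha = 1.98322148^2.0 = 3.933167
(P/Pref)^beta = 6^(-0.16) = 0.750751
SL = 0.38 * 3.933167 * 0.750751 = 1.1221 m/s


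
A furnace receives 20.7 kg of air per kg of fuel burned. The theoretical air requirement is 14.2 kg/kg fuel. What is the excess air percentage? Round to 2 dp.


Excess air = actual - stoichiometric = 20.7 - 14.2 = 6.50 kg/kg fuel
Excess air % = (excess / stoich) * 100 = (6.50 / 14.2) * 100 = 45.77%


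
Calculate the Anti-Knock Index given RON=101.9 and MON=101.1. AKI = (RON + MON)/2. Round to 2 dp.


AKI = (RON + MON) / 2
AKI = (101.9 + 101.1) / 2
AKI = 203.0 / 2 = 101.50


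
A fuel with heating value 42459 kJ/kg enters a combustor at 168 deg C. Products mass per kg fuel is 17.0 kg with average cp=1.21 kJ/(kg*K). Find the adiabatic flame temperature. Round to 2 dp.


T_ad = T_in + Hc / (m_p * cp)
Denominator = 17.0 * 1.21 = 20.5700
Temperature rise = 42459 / 20.5700 = 2064.12 K
T_ad = 168 + 2064.12 = 2232.12 deg C


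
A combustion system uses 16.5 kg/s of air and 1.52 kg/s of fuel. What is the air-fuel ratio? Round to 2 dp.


AFR = m_air / m_fuel
AFR = 16.5 / 1.52 = 10.86


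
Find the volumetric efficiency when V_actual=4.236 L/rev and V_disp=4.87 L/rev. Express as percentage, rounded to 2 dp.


eta_v = (V_actual / V_disp) * 100
Ratio = 4.236 / 4.87 = 0.8698
eta_v = 0.8698 * 100 = 86.98%


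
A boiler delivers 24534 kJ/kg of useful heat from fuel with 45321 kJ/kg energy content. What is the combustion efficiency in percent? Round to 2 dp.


Efficiency = (Q_useful / Q_fuel) * 100
Efficiency = (24534 / 45321) * 100
Efficiency = 0.5413 * 100 = 54.13%


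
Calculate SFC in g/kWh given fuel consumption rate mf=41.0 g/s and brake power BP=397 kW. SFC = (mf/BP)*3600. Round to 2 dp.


SFC = (mf / BP) * 3600
Rate = 41.0 / 397 = 0.103275 g/(s*kW)
SFC = 0.103275 * 3600 = 371.79 g/kWh


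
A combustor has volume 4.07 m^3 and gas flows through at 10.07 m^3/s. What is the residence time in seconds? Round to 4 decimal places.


tau = V / Q_flow
tau = 4.07 / 10.07 = 0.4042 s


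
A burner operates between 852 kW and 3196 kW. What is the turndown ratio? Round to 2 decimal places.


TDR = Q_max / Q_min
TDR = 3196 / 852 = 3.75


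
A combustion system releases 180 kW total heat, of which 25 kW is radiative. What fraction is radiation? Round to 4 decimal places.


f_rad = Q_rad / Q_total
f_rad = 25 / 180 = 0.1389


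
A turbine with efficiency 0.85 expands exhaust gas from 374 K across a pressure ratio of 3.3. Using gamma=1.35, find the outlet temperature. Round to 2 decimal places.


T_out = T_in * (1 - eta * (1 - PR^(-(gamma-1)/gamma)))
Exponent = -(1.35-1)/1.35 = -0.25925926
PR^exp = 3.3^(-0.25925926) = 0.73378775
Factor = 1 - 0.85*(1 - 0.73378775) = 0.77371959
T_out = 374 * 0.77371959 = 289.37 K


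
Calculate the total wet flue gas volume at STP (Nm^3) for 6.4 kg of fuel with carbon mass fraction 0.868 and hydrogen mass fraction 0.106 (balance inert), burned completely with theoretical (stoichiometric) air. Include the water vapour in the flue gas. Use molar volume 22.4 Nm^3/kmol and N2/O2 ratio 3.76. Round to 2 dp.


Per kg fuel: CO2 = (C/12 kmol)*22.4 = (0.868/12)*22.4 = 1.62027 Nm^3
Per kg fuel: H2O = (H/2 kmol)*22.4 = (0.106/2)*22.4 = 1.18720 Nm^3
O2 needed per kg fuel = C/12 + H/4 = 0.868/12 + 0.106/4 = 0.09883333 kmol
Per kg fuel: N2 = O2*3.76*22.4 = 0.09883333*3.76*22.4 = 8.32414 Nm^3
Total per kg = 1.62027 + 1.18720 + 8.32414 = 11.13161 Nm^3
Total = 11.13161 * 6.4 = 71.24 Nm^3


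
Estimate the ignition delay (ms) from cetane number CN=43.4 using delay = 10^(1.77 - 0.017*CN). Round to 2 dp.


delay = 10^(1.77 - 0.017*CN)
Exponent = 1.77 - 0.017*43.4 = 1.0322
delay = 10^1.0322 = 10.77 ms


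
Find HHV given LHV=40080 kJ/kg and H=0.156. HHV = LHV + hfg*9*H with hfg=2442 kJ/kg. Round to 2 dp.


HHV = LHV + hfg * 9 * H
Water addition = 2442 * 9 * 0.156 = 3428.568 kJ/kg
HHV = 40080 + 3428.568 = 43508.57 kJ/kg


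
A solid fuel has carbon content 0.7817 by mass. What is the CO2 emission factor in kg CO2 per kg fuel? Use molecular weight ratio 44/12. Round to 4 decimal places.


EF = C_frac * (M_CO2 / M_C)
EF = 0.7817 * (44/12)
EF = 0.7817 * 3.666667 = 2.8662 kg_CO2/kg_fuel


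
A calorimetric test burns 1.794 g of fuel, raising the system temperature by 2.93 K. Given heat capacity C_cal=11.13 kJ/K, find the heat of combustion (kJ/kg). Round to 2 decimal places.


Hc = C_cal * delta_T / m_fuel
Q_released = 11.13 * 2.93 = 32.6109 kJ
m_fuel = 1.794 g = 1.794/1000 kg = 0.001794 kg
Hc = 32.6109 / 0.001794 = 18177.76 kJ/kg


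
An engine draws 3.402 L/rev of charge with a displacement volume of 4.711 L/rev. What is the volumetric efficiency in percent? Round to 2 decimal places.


eta_v = (V_actual / V_disp) * 100
Ratio = 3.402 / 4.711 = 0.7221
eta_v = 0.7221 * 100 = 72.21%


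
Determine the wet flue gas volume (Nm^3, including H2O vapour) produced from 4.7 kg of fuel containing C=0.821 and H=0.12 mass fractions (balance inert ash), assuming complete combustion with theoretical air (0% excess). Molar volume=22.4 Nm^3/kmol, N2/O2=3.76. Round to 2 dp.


Per kg fuel: CO2 = (C/12 kmol)*22.4 = (0.821/12)*22.4 = 1.53253 Nm^3
Per kg fuel: H2O = (H/2 kmol)*22.4 = (0.12/2)*22.4 = 1.34400 Nm^3
O2 needed per kg fuel = C/12 + H/4 = 0.821/12 + 0.12/4 = 0.09841667 kmol
Per kg fuel: N2 = O2*3.76*22.4 = 0.09841667*3.76*22.4 = 8.28905 Nm^3
Total per kg = 1.53253 + 1.34400 + 8.28905 = 11.16558 Nm^3
Total = 11.16558 * 4.7 = 52.48 Nm^3


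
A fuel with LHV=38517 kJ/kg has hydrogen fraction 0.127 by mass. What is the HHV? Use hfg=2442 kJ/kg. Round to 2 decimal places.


HHV = LHV + hfg * 9 * H
Water addition = 2442 * 9 * 0.127 = 2791.206 kJ/kg
HHV = 38517 + 2791.206 = 41308.21 kJ/kg


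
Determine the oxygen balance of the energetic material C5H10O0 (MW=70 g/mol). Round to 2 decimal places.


OB = -1600 * (2C + H/2 - O) / MW
Inner = 2*5 + 10/2 - 0 = 15.00
OB = -1600 * 15.00 / 70 = -342.86%


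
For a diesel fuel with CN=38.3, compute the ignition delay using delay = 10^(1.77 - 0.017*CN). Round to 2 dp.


delay = 10^(1.77 - 0.017*CN)
Exponent = 1.77 - 0.017*38.3 = 1.1189
delay = 10^1.1189 = 13.15 ms
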